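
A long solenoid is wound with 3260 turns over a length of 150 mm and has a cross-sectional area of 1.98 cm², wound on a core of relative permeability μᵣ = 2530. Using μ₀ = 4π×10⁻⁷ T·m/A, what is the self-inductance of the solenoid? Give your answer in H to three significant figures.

A = 1.98 cm² = 1.980×10^-4 m².
For a long solenoid, L = μ₀μᵣN²A/ℓ.
L = (4π×10⁻⁷)(2530)(3260)²(1.980×10^-4)/(0.15 m) = 44.6 H.

L ≈ 44.6 H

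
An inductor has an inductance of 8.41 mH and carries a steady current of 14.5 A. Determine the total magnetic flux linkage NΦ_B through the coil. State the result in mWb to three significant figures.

NΦ_B ≈ 122 mWb

From L = NΦ_B/I, the flux linkage is NΦ_B = LI.
NΦ_B = (8.410×10^-3 H)(14.5 A) = 0.1219 Wb.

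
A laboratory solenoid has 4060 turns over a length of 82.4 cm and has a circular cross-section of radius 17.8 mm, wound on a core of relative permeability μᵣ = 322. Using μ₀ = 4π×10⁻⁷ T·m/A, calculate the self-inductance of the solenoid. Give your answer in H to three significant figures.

A = πr² = π(1.780×10^-2 m)² = 9.954×10^-4 m².
For a long solenoid, L = μ₀μᵣN²A/ℓ.
L = (4π×10⁻⁷)(322)(4060)²(9.954×10^-4)/(0.824 m) = 8.057 H.

L ≈ 8.06 H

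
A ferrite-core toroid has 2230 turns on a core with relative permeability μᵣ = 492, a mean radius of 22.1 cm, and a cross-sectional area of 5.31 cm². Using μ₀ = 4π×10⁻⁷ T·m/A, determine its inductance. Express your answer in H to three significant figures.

For a thin toroid, L = μ₀μᵣN²A/(2πR).
L = (4π×10⁻⁷)(492)(2230)²(5.310×10^-4) / (2π×0.221 m) = 1.176 H.

L ≈ 1.18 H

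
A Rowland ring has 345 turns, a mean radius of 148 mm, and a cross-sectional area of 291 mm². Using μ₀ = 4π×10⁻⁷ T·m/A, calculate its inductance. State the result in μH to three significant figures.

L ≈ 46.8 μH

For a thin toroid, L = μ₀N²A/(2πR).
L = (4π×10⁻⁷)(345)²(2.910×10^-4) / (2π×0.148 m) = 4.681×10^-5 H.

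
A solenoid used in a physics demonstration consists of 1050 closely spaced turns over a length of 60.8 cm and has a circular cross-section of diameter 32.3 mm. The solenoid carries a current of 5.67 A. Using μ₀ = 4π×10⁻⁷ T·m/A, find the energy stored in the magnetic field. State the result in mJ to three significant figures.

A = π(d/2)² = π(1.615×10^-2 m)² = 8.194×10^-4 m².
L = μ₀N²A/ℓ = (4π×10⁻⁷)(1050)²(8.194×10^-4)/(0.608) = 1.867×10^-3 H.
U = ½LI² = ½(1.867×10^-3)(5.67)² = 3.001×10^-2 J.

U ≈ 30.0 mJ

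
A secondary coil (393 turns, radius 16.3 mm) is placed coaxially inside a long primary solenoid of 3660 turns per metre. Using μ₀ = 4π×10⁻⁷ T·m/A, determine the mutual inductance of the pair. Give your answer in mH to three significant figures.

The outer solenoid produces a uniform field B₁ = μ₀n₁I₁ across the inner coil,
so the flux linkage is N₂Φ = N₂B₁A₂ = μ₀n₁N₂A₂·I₁, giving M = μ₀n₁N₂A₂.
A₂ = πr² = π(1.630×10^-2 m)² = 8.347×10^-4 m².
M = (4π×10⁻⁷)(3660)(393)(8.347×10^-4) = 1.509×10^-3 H.

M ≈ 1.51 mH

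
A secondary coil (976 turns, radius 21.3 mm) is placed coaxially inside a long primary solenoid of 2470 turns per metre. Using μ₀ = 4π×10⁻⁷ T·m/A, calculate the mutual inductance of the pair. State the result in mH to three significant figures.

The outer solenoid produces a uniform field B₁ = μ₀n₁I₁ across the inner coil,
so the flux linkage is N₂Φ = N₂B₁A₂ = μ₀n₁N₂A₂·I₁, giving M = μ₀n₁N₂A₂.
A₂ = πr² = π(2.130×10^-2 m)² = 1.425×10^-3 m².
M = (4π×10⁻⁷)(2470)(976)(1.425×10^-3) = 4.318×10^-3 H.

M ≈ 4.32 mH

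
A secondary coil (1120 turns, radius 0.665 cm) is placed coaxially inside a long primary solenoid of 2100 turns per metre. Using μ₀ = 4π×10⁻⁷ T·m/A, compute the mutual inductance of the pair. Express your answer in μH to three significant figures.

M ≈ 411 μH

The outer solenoid produces a uniform field B₁ = μ₀n₁I₁ across the inner coil,
so the flux linkage is N₂Φ = N₂B₁A₂ = μ₀n₁N₂A₂·I₁, giving M = μ₀n₁N₂A₂.
A₂ = πr² = π(6.650×10^-3 m)² = 1.389×10^-4 m².
M = (4π×10⁻⁷)(2100)(1120)(1.389×10^-4) = 4.106×10^-4 H.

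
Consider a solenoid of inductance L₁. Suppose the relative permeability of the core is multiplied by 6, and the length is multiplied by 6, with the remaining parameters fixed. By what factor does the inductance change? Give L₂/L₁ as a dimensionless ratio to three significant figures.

L₂/L₁ = 1.00

For a solenoid, L ∝ μᵣN²A/ℓ.
L₂/L₁ = (6) × (6)^-1 = 1.00.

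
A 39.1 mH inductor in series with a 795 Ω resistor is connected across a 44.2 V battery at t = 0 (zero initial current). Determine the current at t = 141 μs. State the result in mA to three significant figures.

τ = L/R = 3.910×10^-2/795 = 4.918×10^-5 s; final current I_∞ = ε/R = 44.2/795 = 5.560×10^-2 A.
I(t) = I_∞(1 − e^(−t/τ)) with t/τ = 2.867.
I = (5.560×10^-2)(1 − e^(−2.867)) = 5.244×10^-2 A.

I ≈ 52.4 mA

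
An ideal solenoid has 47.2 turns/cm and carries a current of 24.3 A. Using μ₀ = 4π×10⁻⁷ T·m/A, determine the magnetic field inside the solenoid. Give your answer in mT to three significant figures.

B ≈ 144 mT

Inside a long solenoid, B = μ₀nI.
B = (4π×10⁻⁷)(4.720×10^3 m⁻¹)(24.3 A) = 0.1441 T.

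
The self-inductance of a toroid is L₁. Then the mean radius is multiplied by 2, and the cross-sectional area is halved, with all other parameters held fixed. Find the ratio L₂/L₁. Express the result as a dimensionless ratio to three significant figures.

L₂/L₁ = 0.250

For a toroid, L ∝ μᵣN²A/R.
L₂/L₁ = (2)^-1 × (0.5) = 0.250.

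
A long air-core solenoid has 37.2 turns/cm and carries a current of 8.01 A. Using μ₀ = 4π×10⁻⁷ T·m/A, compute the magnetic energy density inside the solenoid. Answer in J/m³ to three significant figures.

B = μ₀nI = (4π×10⁻⁷)(3.720×10^3)(8.01) = 3.744×10^-2 T.
u = B²/(2μ₀) = (3.744×10^-2)²/(2×4π×10⁻⁷) = 557.9 J/m³.

u ≈ 558 J/m³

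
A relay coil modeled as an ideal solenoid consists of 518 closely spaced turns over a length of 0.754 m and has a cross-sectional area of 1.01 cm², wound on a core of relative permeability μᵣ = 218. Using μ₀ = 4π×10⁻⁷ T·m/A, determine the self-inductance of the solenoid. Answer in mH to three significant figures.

L ≈ 9.85 mH

A = 1.01 cm² = 1.010×10^-4 m².
For a long solenoid, L = μ₀μᵣN²A/ℓ.
L = (4π×10⁻⁷)(218)(518)²(1.010×10^-4)/(0.754 m) = 9.846×10^-3 H.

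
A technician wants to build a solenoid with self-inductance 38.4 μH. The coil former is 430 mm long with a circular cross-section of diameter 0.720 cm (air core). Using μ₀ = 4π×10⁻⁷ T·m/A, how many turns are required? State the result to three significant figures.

A = π(d/2)² = π(3.600×10^-3 m)² = 4.072×10^-5 m².
From L = μ₀N²A/ℓ, N = √(Lℓ / (μ₀A)).
N = √[(3.840×10^-5)(0.43) / ((4π×10⁻⁷)×4.072×10^-5)] = √(3.227×10^5) ≈ 568.1.

N ≈ 568 turns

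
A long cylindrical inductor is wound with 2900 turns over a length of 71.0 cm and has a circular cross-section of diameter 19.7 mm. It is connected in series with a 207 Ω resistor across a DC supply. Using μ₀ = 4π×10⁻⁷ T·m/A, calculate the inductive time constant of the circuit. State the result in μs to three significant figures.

A = π(d/2)² = π(9.850×10^-3 m)² = 3.048×10^-4 m².
L = μ₀N²A/ℓ = (4π×10⁻⁷)(2900)²(3.048×10^-4)/(0.71) = 4.537×10^-3 H.
τ = L/R = (4.537×10^-3)/(207) = 2.192×10^-5 s.

τ ≈ 21.9 μs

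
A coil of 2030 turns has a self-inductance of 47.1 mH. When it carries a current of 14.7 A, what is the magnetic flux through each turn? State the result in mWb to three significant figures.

Φ_B ≈ 0.341 mWb

From L = NΦ_B/I, the flux per turn is Φ_B = LI/N.
Φ_B = (4.710×10^-2 H)(14.7 A)/2030 = 3.411×10^-4 Wb.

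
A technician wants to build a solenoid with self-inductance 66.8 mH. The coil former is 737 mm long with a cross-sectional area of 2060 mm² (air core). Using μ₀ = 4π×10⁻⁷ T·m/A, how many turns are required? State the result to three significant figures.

N ≈ 4360 turns

A = 2060 mm² = 2.060×10^-3 m².
From L = μ₀N²A/ℓ, N = √(Lℓ / (μ₀A)).
N = √[(6.680×10^-2)(0.737) / ((4π×10⁻⁷)×2.060×10^-3)] = √(1.902×10^7) ≈ 4361.0.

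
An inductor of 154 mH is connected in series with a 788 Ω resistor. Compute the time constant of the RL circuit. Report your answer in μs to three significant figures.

τ ≈ 195 μs

τ = L/R = (0.154 H)/(788 Ω) = 1.954×10^-4 s.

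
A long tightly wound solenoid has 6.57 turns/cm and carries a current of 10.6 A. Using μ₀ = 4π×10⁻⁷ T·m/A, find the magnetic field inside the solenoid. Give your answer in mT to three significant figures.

Inside a long solenoid, B = μ₀nI.
B = (4π×10⁻⁷)(657 m⁻¹)(10.6 A) = 8.751×10^-3 T.

B ≈ 8.75 mT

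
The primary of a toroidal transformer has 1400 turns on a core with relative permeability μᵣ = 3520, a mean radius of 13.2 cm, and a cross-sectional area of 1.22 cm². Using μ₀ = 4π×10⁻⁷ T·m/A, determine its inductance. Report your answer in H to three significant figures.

L ≈ 1.28 H

For a thin toroid, L = μ₀μᵣN²A/(2πR).
L = (4π×10⁻⁷)(3520)(1400)²(1.220×10^-4) / (2π×0.132 m) = 1.275 H.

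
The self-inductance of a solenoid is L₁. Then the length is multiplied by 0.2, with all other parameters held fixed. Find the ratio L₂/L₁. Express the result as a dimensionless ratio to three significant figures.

L₂/L₁ = 5.00

For a solenoid, L ∝ μᵣN²A/ℓ.
L₂/L₁ = (0.2)^-1 = 5.00.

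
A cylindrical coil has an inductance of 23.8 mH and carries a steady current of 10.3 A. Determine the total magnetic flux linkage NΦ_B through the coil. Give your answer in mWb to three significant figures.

NΦ_B ≈ 245 mWb

From L = NΦ_B/I, the flux linkage is NΦ_B = LI.
NΦ_B = (2.380×10^-2 H)(10.3 A) = 0.2451 Wb.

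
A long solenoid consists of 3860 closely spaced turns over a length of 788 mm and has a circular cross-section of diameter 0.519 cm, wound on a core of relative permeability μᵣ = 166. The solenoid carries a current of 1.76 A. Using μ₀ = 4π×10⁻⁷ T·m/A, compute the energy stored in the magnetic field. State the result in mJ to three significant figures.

A = π(d/2)² = π(2.595×10^-3 m)² = 2.116×10^-5 m².
L = μ₀μᵣN²A/ℓ = (4π×10⁻⁷)(166)(3860)²(2.116×10^-5)/(0.788) = 8.344×10^-2 H.
U = ½LI² = ½(8.344×10^-2)(1.76)² = 0.1292 J.

U ≈ 129 mJ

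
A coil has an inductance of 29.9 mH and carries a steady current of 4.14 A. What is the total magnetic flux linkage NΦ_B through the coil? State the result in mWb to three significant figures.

NΦ_B ≈ 124 mWb

From L = NΦ_B/I, the flux linkage is NΦ_B = LI.
NΦ_B = (2.990×10^-2 H)(4.14 A) = 0.1238 Wb.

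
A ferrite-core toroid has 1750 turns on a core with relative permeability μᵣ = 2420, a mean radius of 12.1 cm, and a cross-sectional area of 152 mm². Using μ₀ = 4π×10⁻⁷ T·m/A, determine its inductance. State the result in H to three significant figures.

For a thin toroid, L = μ₀μᵣN²A/(2πR).
L = (4π×10⁻⁷)(2420)(1750)²(1.520×10^-4) / (2π×0.121 m) = 1.862 H.

L ≈ 1.86 H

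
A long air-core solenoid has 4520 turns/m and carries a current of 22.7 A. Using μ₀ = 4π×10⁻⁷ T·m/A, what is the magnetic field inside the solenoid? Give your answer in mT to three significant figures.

B ≈ 129 mT

Inside a long solenoid, B = μ₀nI.
B = (4π×10⁻⁷)(4.520×10^3 m⁻¹)(22.7 A) = 0.1289 T.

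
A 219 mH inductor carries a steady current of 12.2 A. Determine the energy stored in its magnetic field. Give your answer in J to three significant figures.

U ≈ 16.3 J

Stored magnetic energy: U = ½LI².
U = ½(0.219 H)(12.2 A)² = 16.3 J.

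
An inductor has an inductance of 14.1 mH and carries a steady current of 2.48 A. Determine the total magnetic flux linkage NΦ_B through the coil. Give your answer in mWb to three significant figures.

From L = NΦ_B/I, the flux linkage is NΦ_B = LI.
NΦ_B = (1.410×10^-2 H)(2.48 A) = 3.497×10^-2 Wb.

NΦ_B ≈ 35.0 mWb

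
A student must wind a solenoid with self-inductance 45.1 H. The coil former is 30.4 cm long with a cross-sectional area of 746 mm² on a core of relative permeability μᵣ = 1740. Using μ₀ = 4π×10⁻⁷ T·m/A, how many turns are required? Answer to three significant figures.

A = 746 mm² = 7.460×10^-4 m².
From L = μ₀μᵣN²A/ℓ, N = √(Lℓ / (μ₀μᵣA)).
N = √[(45.1)(0.304) / ((4π×10⁻⁷)(1740)×7.460×10^-4)] = √(8.405×10^6) ≈ 2899.2.

N ≈ 2900 turns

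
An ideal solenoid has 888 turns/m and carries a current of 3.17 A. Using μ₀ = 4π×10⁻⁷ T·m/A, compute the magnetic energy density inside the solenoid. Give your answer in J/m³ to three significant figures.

B = μ₀nI = (4π×10⁻⁷)(888)(3.17) = 3.537×10^-3 T.
u = B²/(2μ₀) = (3.537×10^-3)²/(2×4π×10⁻⁷) = 4.979 J/m³.

u ≈ 4.98 J/m³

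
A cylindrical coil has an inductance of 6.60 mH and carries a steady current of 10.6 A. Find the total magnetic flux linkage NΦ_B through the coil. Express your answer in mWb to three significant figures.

NΦ_B ≈ 70.0 mWb

From L = NΦ_B/I, the flux linkage is NΦ_B = LI.
NΦ_B = (6.600×10^-3 H)(10.6 A) = 6.996×10^-2 Wb.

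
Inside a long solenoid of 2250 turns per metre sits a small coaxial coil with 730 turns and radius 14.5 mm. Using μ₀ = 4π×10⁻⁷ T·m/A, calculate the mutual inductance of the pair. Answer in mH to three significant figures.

M ≈ 1.36 mH

The outer solenoid produces a uniform field B₁ = μ₀n₁I₁ across the inner coil,
so the flux linkage is N₂Φ = N₂B₁A₂ = μ₀n₁N₂A₂·I₁, giving M = μ₀n₁N₂A₂.
A₂ = πr² = π(1.450×10^-2 m)² = 6.605×10^-4 m².
M = (4π×10⁻⁷)(2250)(730)(6.605×10^-4) = 1.363×10^-3 H.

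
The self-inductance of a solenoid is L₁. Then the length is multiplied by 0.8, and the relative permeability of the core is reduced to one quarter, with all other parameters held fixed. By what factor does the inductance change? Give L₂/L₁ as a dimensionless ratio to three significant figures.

For a solenoid, L ∝ μᵣN²A/ℓ.
L₂/L₁ = (0.8)^-1 × (0.25) = 0.313.

L₂/L₁ = 0.313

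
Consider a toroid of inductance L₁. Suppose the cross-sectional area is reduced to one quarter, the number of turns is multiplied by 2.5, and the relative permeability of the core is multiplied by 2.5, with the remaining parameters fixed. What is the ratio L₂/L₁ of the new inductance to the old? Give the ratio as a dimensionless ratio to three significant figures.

For a toroid, L ∝ μᵣN²A/R.
L₂/L₁ = (0.25) × (2.5)^2 × (2.5) = 3.91.

L₂/L₁ = 3.91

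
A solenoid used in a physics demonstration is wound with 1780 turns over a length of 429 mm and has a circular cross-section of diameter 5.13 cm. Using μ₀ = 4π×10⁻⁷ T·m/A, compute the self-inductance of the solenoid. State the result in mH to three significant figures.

L ≈ 19.2 mH

A = π(d/2)² = π(2.565×10^-2 m)² = 2.067×10^-3 m².
For a long solenoid, L = μ₀N²A/ℓ.
L = (4π×10⁻⁷)(1780)²(2.067×10^-3)/(0.429 m) = 1.918×10^-2 H.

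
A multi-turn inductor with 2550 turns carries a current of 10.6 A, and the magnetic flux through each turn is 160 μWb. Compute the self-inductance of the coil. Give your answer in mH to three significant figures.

L ≈ 38.5 mH

Self-inductance is defined by L = NΦ_B/I (flux linkage over current).
L = (2550)(1.600×10^-4 Wb)/(10.6 A) = 3.849×10^-2 H.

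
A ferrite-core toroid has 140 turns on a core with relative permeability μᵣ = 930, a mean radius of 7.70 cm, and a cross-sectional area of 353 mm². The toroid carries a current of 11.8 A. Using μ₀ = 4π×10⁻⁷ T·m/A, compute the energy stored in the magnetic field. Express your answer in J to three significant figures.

L = μ₀μᵣN²A/(2πR) = (4π×10⁻⁷)(930)(140)²(3.530×10^-4)/(2π×7.700×10^-2) = 1.671×10^-2 H.
U = ½LI² = ½(1.671×10^-2)(11.8)² = 1.164 J.

U ≈ 1.16 J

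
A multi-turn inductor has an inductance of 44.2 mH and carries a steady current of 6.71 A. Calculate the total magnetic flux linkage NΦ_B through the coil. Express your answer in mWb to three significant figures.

NΦ_B ≈ 297 mWb

From L = NΦ_B/I, the flux linkage is NΦ_B = LI.
NΦ_B = (4.420×10^-2 H)(6.71 A) = 0.2966 Wb.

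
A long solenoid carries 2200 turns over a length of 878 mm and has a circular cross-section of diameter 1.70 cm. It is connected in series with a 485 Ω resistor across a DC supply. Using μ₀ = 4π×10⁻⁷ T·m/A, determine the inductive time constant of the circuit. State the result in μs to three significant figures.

A = π(d/2)² = π(8.500×10^-3 m)² = 2.270×10^-4 m².
L = μ₀N²A/ℓ = (4π×10⁻⁷)(2200)²(2.270×10^-4)/(0.878) = 1.572×10^-3 H.
τ = L/R = (1.572×10^-3)/(485) = 3.242×10^-6 s.

τ ≈ 3.24 μs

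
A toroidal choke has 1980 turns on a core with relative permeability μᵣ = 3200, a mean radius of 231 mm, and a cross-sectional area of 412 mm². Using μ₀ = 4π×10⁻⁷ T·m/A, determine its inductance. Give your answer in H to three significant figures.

For a thin toroid, L = μ₀μᵣN²A/(2πR).
L = (4π×10⁻⁷)(3200)(1980)²(4.120×10^-4) / (2π×0.231 m) = 4.475 H.

L ≈ 4.48 H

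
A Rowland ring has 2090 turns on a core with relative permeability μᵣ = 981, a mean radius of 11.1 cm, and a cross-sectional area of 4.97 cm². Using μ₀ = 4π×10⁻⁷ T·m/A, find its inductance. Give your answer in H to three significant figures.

L ≈ 3.84 H

For a thin toroid, L = μ₀μᵣN²A/(2πR).
L = (4π×10⁻⁷)(981)(2090)²(4.970×10^-4) / (2π×0.111 m) = 3.837 H.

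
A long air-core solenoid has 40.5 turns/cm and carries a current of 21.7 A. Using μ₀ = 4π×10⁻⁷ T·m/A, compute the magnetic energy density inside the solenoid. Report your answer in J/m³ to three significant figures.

B = μ₀nI = (4π×10⁻⁷)(4.050×10^3)(21.7) = 0.1104 T.
u = B²/(2μ₀) = (0.1104)²/(2×4π×10⁻⁷) = 4.853×10^3 J/m³.

u ≈ 4850 J/m³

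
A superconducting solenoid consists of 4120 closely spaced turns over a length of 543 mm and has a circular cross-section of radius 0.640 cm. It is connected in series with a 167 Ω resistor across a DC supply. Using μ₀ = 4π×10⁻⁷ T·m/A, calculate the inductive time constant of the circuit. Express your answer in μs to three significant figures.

A = πr² = π(6.400×10^-3 m)² = 1.287×10^-4 m².
L = μ₀N²A/ℓ = (4π×10⁻⁷)(4120)²(1.287×10^-4)/(0.543) = 5.0549×10^-3 H.
τ = L/R = (5.0549×10^-3)/(167) = 3.027×10^-5 s.

τ ≈ 30.3 μs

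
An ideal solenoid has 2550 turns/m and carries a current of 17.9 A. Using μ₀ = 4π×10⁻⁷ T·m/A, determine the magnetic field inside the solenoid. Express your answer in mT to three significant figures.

B ≈ 57.4 mT

Inside a long solenoid, B = μ₀nI.
B = (4π×10⁻⁷)(2.550×10^3 m⁻¹)(17.9 A) = 5.736×10^-2 T.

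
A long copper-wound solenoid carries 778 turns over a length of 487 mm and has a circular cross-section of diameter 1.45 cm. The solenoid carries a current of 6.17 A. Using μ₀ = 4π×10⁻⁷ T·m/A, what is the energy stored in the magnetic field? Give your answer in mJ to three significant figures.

U ≈ 4.91 mJ

A = π(d/2)² = π(7.250×10^-3 m)² = 1.651×10^-4 m².
L = μ₀N²A/ℓ = (4π×10⁻⁷)(778)²(1.651×10^-4)/(0.487) = 2.579×10^-4 H.
U = ½LI² = ½(2.579×10^-4)(6.17)² = 4.909×10^-3 J.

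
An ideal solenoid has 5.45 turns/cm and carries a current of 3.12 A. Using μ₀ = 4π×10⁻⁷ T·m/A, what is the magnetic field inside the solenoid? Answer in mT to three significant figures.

B ≈ 2.14 mT

Inside a long solenoid, B = μ₀nI.
B = (4π×10⁻⁷)(545 m⁻¹)(3.12 A) = 2.137×10^-3 T.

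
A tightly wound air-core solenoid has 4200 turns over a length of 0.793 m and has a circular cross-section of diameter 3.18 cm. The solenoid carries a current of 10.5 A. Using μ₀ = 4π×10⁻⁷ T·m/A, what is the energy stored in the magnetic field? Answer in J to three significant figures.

A = π(d/2)² = π(1.590×10^-2 m)² = 7.942×10^-4 m².
L = μ₀N²A/ℓ = (4π×10⁻⁷)(4200)²(7.942×10^-4)/(0.793) = 2.220×10^-2 H.
U = ½LI² = ½(2.220×10^-2)(10.5)² = 1.224 J.

U ≈ 1.22 J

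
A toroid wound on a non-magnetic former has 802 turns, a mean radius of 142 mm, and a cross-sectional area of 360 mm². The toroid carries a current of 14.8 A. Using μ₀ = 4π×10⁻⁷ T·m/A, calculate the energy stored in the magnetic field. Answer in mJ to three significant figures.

U ≈ 35.7 mJ

L = μ₀N²A/(2πR) = (4π×10⁻⁷)(802)²(3.600×10^-4)/(2π×0.142) = 3.261×10^-4 H.
U = ½LI² = ½(3.261×10^-4)(14.8)² = 3.572×10^-2 J.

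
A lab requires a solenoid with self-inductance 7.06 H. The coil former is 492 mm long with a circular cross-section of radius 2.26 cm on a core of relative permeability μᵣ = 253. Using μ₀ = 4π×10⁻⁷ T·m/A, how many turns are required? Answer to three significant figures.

A = πr² = π(2.260×10^-2 m)² = 1.6046×10^-3 m².
From L = μ₀μᵣN²A/ℓ, N = √(Lℓ / (μ₀μᵣA)).
N = √[(7.06)(0.492) / ((4π×10⁻⁷)(253)×1.6046×10^-3)] = √(6.809×10^6) ≈ 2609.4.

N ≈ 2610 turns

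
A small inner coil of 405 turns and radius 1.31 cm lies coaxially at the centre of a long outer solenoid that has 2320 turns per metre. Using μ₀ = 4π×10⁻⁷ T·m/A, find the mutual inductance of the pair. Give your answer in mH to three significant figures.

The outer solenoid produces a uniform field B₁ = μ₀n₁I₁ across the inner coil,
so the flux linkage is N₂Φ = N₂B₁A₂ = μ₀n₁N₂A₂·I₁, giving M = μ₀n₁N₂A₂.
A₂ = πr² = π(1.310×10^-2 m)² = 5.391×10^-4 m².
M = (4π×10⁻⁷)(2320)(405)(5.391×10^-4) = 6.366×10^-4 H.

M ≈ 0.637 mH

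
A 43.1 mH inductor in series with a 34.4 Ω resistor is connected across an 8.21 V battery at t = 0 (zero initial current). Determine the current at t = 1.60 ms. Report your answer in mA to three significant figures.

I ≈ 172 mA

τ = L/R = 4.310×10^-2/34.4 = 1.253×10^-3 s; final current I_∞ = ε/R = 8.21/34.4 = 0.2387 A.
I(t) = I_∞(1 − e^(−t/τ)) with t/τ = 1.277.
I = (0.2387)(1 − e^(−1.277)) = 0.1721 A.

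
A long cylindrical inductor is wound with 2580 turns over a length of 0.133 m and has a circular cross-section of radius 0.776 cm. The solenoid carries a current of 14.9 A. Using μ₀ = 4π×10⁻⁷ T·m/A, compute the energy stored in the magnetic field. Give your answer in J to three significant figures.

U ≈ 1.32 J

A = πr² = π(7.760×10^-3 m)² = 1.892×10^-4 m².
L = μ₀N²A/ℓ = (4π×10⁻⁷)(2580)²(1.892×10^-4)/(0.133) = 1.190×10^-2 H.
U = ½LI² = ½(1.190×10^-2)(14.9)² = 1.321 J.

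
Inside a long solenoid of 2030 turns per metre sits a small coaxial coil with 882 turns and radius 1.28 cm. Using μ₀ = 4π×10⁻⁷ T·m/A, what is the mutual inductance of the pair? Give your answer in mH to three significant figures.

M ≈ 1.16 mH

The outer solenoid produces a uniform field B₁ = μ₀n₁I₁ across the inner coil,
so the flux linkage is N₂Φ = N₂B₁A₂ = μ₀n₁N₂A₂·I₁, giving M = μ₀n₁N₂A₂.
A₂ = πr² = π(1.280×10^-2 m)² = 5.147×10^-4 m².
M = (4π×10⁻⁷)(2030)(882)(5.147×10^-4) = 1.158×10^-3 H.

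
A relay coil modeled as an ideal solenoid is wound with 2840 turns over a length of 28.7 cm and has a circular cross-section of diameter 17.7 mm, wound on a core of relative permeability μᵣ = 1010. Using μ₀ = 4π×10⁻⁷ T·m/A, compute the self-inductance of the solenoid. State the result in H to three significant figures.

L ≈ 8.78 H

A = π(d/2)² = π(8.850×10^-3 m)² = 2.461×10^-4 m².
For a long solenoid, L = μ₀μᵣN²A/ℓ.
L = (4π×10⁻⁷)(1010)(2840)²(2.461×10^-4)/(0.287 m) = 8.777 H.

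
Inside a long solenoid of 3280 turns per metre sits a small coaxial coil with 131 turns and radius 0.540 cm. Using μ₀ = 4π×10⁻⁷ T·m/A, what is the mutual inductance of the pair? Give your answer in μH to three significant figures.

The outer solenoid produces a uniform field B₁ = μ₀n₁I₁ across the inner coil,
so the flux linkage is N₂Φ = N₂B₁A₂ = μ₀n₁N₂A₂·I₁, giving M = μ₀n₁N₂A₂.
A₂ = πr² = π(5.400×10^-3 m)² = 9.161×10^-5 m².
M = (4π×10⁻⁷)(3280)(131)(9.161×10^-5) = 4.946×10^-5 H.

M ≈ 49.5 μH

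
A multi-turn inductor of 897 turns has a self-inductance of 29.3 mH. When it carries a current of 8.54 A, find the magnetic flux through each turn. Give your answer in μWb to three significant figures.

Φ_B ≈ 279 μWb

From L = NΦ_B/I, the flux per turn is Φ_B = LI/N.
Φ_B = (2.930×10^-2 H)(8.54 A)/897 = 2.790×10^-4 Wb.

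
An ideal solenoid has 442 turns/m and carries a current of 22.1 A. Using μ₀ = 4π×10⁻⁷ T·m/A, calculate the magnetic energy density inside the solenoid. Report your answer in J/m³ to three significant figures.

B = μ₀nI = (4π×10⁻⁷)(442)(22.1) = 1.228×10^-2 T.
u = B²/(2μ₀) = (1.228×10^-2)²/(2×4π×10⁻⁷) = 59.95 J/m³.

u ≈ 60.0 J/m³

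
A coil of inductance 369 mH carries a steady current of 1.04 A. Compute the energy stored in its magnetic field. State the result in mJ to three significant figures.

U ≈ 200 mJ

Stored magnetic energy: U = ½LI².
U = ½(0.369 H)(1.04 A)² = 0.1996 J.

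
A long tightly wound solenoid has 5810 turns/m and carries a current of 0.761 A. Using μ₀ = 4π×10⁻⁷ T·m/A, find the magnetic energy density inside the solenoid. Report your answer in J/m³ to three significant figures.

u ≈ 12.3 J/m³

B = μ₀nI = (4π×10⁻⁷)(5.810×10^3)(0.761) = 5.556×10^-3 T.
u = B²/(2μ₀) = (5.556×10^-3)²/(2×4π×10⁻⁷) = 12.28 J/m³.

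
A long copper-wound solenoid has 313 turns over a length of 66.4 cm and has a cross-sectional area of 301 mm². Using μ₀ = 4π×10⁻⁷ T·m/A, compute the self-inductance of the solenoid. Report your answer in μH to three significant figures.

A = 301 mm² = 3.010×10^-4 m².
For a long solenoid, L = μ₀N²A/ℓ.
L = (4π×10⁻⁷)(313)²(3.010×10^-4)/(0.664 m) = 5.581×10^-5 H.

L ≈ 55.8 μH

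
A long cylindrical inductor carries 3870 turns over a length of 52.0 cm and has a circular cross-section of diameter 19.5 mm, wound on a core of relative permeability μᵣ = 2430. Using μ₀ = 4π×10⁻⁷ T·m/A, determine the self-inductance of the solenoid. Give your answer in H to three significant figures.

L ≈ 26.3 H

A = π(d/2)² = π(9.750×10^-3 m)² = 2.986×10^-4 m².
For a long solenoid, L = μ₀μᵣN²A/ℓ.
L = (4π×10⁻⁷)(2430)(3870)²(2.986×10^-4)/(0.52 m) = 26.27 H.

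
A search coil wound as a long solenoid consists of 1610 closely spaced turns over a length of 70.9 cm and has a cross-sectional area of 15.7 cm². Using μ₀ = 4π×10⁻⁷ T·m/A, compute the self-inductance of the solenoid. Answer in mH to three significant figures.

A = 15.7 cm² = 1.570×10^-3 m².
For a long solenoid, L = μ₀N²A/ℓ.
L = (4π×10⁻⁷)(1610)²(1.570×10^-3)/(0.709 m) = 7.213×10^-3 H.

L ≈ 7.21 mH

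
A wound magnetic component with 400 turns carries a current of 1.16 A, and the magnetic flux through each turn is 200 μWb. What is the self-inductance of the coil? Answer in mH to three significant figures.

Self-inductance is defined by L = NΦ_B/I (flux linkage over current).
L = (400)(2.000×10^-4 Wb)/(1.16 A) = 6.897×10^-2 H.

L ≈ 69.0 mH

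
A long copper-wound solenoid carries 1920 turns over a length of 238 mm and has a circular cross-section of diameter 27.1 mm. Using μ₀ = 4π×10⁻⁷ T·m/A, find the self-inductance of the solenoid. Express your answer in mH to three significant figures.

A = π(d/2)² = π(1.355×10^-2 m)² = 5.768×10^-4 m².
For a long solenoid, L = μ₀N²A/ℓ.
L = (4π×10⁻⁷)(1920)²(5.768×10^-4)/(0.238 m) = 1.123×10^-2 H.

L ≈ 11.2 mH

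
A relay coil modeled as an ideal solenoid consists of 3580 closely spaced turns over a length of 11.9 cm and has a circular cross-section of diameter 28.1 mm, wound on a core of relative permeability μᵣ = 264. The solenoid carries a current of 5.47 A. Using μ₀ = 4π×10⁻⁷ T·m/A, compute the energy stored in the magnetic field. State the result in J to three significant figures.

U ≈ 331 J

A = π(d/2)² = π(1.405×10^-2 m)² = 6.202×10^-4 m².
L = μ₀μᵣN²A/ℓ = (4π×10⁻⁷)(264)(3580)²(6.202×10^-4)/(0.119) = 22.16 H.
U = ½LI² = ½(22.16)(5.47)² = 331.497 J.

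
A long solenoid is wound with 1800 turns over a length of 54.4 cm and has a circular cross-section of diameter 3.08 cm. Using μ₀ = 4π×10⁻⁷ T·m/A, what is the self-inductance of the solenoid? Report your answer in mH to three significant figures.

A = π(d/2)² = π(1.540×10^-2 m)² = 7.451×10^-4 m².
For a long solenoid, L = μ₀N²A/ℓ.
L = (4π×10⁻⁷)(1800)²(7.451×10^-4)/(0.544 m) = 5.576×10^-3 H.

L ≈ 5.58 mH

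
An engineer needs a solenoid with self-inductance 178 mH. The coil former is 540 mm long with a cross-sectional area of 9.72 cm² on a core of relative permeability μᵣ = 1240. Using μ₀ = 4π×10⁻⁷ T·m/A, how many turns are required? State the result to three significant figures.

A = 9.72 cm² = 9.720×10^-4 m².
From L = μ₀μᵣN²A/ℓ, N = √(Lℓ / (μ₀μᵣA)).
N = √[(0.178)(0.54) / ((4π×10⁻⁷)(1240)×9.720×10^-4)] = √(6.346×10^4) ≈ 251.9.

N ≈ 252 turns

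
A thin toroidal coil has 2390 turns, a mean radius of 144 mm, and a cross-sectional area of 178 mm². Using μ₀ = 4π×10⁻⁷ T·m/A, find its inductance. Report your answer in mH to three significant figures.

L ≈ 1.41 mH

For a thin toroid, L = μ₀N²A/(2πR).
L = (4π×10⁻⁷)(2390)²(1.780×10^-4) / (2π×0.144 m) = 1.412×10^-3 H.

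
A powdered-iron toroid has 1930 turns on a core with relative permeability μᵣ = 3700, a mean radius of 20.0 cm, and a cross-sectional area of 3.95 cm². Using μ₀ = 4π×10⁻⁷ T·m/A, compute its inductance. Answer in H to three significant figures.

For a thin toroid, L = μ₀μᵣN²A/(2πR).
L = (4π×10⁻⁷)(3700)(1930)²(3.950×10^-4) / (2π×0.2 m) = 5.444 H.

L ≈ 5.44 H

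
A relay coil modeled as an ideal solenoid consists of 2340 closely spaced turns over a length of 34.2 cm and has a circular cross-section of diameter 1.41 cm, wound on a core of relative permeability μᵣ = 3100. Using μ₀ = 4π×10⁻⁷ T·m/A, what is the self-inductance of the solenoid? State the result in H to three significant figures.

A = π(d/2)² = π(7.050×10^-3 m)² = 1.561×10^-4 m².
For a long solenoid, L = μ₀μᵣN²A/ℓ.
L = (4π×10⁻⁷)(3100)(2340)²(1.561×10^-4)/(0.342 m) = 9.739 H.

L ≈ 9.74 H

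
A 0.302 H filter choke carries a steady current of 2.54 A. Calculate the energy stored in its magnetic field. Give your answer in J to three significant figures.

U ≈ 0.974 J

Stored magnetic energy: U = ½LI².
U = ½(0.302 H)(2.54 A)² = 0.9742 J.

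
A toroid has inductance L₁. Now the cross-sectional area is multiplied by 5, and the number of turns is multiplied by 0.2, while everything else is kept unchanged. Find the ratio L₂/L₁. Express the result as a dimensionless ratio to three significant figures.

For a toroid, L ∝ μᵣN²A/R.
L₂/L₁ = (5) × (0.2)^2 = 0.200.

L₂/L₁ = 0.200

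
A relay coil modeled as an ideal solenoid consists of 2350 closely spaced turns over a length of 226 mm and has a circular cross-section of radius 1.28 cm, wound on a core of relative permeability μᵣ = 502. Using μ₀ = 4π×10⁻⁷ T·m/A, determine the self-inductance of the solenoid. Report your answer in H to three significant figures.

L ≈ 7.93 H

A = πr² = π(1.280×10^-2 m)² = 5.147×10^-4 m².
For a long solenoid, L = μ₀μᵣN²A/ℓ.
L = (4π×10⁻⁷)(502)(2350)²(5.147×10^-4)/(0.226 m) = 7.934 H.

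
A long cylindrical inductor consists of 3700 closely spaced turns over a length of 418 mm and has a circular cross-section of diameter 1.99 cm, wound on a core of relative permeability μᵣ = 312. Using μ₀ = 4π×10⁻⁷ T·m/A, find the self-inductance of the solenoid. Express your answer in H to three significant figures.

A = π(d/2)² = π(9.950×10^-3 m)² = 3.110×10^-4 m².
For a long solenoid, L = μ₀μᵣN²A/ℓ.
L = (4π×10⁻⁷)(312)(3700)²(3.110×10^-4)/(0.418 m) = 3.994 H.

L ≈ 3.99 H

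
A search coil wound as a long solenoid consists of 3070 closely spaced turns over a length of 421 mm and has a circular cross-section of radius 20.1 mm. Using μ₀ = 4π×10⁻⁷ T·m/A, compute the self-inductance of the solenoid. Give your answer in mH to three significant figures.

A = πr² = π(2.010×10^-2 m)² = 1.269×10^-3 m².
For a long solenoid, L = μ₀N²A/ℓ.
L = (4π×10⁻⁷)(3070)²(1.269×10^-3)/(0.421 m) = 3.571×10^-2 H.

L ≈ 35.7 mH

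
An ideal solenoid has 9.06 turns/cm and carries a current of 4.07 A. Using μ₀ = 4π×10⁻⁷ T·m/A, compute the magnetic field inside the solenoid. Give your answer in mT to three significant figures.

Inside a long solenoid, B = μ₀nI.
B = (4π×10⁻⁷)(906 m⁻¹)(4.07 A) = 4.634×10^-3 T.

B ≈ 4.63 mT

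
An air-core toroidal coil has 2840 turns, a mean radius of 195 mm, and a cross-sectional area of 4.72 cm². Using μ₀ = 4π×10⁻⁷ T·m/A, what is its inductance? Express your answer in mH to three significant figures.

For a thin toroid, L = μ₀N²A/(2πR).
L = (4π×10⁻⁷)(2840)²(4.720×10^-4) / (2π×0.195 m) = 3.9046×10^-3 H.

L ≈ 3.90 mH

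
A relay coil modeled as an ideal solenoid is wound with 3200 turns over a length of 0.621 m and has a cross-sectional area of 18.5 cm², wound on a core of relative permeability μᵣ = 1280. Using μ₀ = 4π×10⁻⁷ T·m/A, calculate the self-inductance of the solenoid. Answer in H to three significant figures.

L ≈ 49.1 H

A = 18.5 cm² = 1.850×10^-3 m².
For a long solenoid, L = μ₀μᵣN²A/ℓ.
L = (4π×10⁻⁷)(1280)(3200)²(1.850×10^-3)/(0.621 m) = 49.07 H.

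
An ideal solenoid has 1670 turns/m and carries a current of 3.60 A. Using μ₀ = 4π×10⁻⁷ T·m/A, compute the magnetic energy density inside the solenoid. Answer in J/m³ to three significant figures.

B = μ₀nI = (4π×10⁻⁷)(1.670×10^3)(3.60) = 7.5549×10^-3 T.
u = B²/(2μ₀) = (7.5549×10^-3)²/(2×4π×10⁻⁷) = 22.71 J/m³.

u ≈ 22.7 J/m³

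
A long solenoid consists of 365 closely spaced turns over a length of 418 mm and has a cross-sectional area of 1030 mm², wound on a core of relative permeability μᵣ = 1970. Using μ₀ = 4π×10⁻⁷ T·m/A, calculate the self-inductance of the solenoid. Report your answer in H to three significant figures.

A = 1030 mm² = 1.030×10^-3 m².
For a long solenoid, L = μ₀μᵣN²A/ℓ.
L = (4π×10⁻⁷)(1970)(365)²(1.030×10^-3)/(0.418 m) = 0.8127 H.

L ≈ 0.813 H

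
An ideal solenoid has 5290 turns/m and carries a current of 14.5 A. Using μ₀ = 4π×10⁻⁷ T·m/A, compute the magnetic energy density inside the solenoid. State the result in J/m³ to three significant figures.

B = μ₀nI = (4π×10⁻⁷)(5.290×10^3)(14.5) = 9.639×10^-2 T.
u = B²/(2μ₀) = (9.639×10^-2)²/(2×4π×10⁻⁷) = 3.697×10^3 J/m³.

u ≈ 3700 J/m³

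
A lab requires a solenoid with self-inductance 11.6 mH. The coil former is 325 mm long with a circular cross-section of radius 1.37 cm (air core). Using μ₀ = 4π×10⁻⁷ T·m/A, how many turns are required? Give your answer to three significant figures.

N ≈ 2260 turns

A = πr² = π(1.370×10^-2 m)² = 5.896×10^-4 m².
From L = μ₀N²A/ℓ, N = √(Lℓ / (μ₀A)).
N = √[(1.160×10^-2)(0.325) / ((4π×10⁻⁷)×5.896×10^-4)] = √(5.088×10^6) ≈ 2255.6.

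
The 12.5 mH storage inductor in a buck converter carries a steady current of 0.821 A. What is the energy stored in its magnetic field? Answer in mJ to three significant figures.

U ≈ 4.21 mJ

Stored magnetic energy: U = ½LI².
U = ½(1.250×10^-2 H)(0.821 A)² = 4.213×10^-3 J.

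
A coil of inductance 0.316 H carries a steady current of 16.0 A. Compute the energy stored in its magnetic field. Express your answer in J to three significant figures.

U ≈ 40.4 J

Stored magnetic energy: U = ½LI².
U = ½(0.316 H)(16.0 A)² = 40.448 J.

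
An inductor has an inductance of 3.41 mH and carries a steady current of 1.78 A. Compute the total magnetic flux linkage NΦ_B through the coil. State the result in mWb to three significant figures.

From L = NΦ_B/I, the flux linkage is NΦ_B = LI.
NΦ_B = (3.410×10^-3 H)(1.78 A) = 6.070×10^-3 Wb.

NΦ_B ≈ 6.07 mWb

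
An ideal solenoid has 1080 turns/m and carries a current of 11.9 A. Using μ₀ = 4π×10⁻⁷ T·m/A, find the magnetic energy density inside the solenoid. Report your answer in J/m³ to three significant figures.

B = μ₀nI = (4π×10⁻⁷)(1.080×10^3)(11.9) = 1.615×10^-2 T.
u = B²/(2μ₀) = (1.615×10^-2)²/(2×4π×10⁻⁷) = 103.8 J/m³.

u ≈ 104 J/m³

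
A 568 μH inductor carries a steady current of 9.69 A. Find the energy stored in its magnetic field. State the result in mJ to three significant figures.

Stored magnetic energy: U = ½LI².
U = ½(5.680×10^-4 H)(9.69 A)² = 2.667×10^-2 J.

U ≈ 26.7 mJ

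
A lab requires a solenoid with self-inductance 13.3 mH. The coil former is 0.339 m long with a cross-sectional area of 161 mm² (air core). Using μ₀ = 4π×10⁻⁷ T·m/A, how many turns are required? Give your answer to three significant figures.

A = 161 mm² = 1.610×10^-4 m².
From L = μ₀N²A/ℓ, N = √(Lℓ / (μ₀A)).
N = √[(1.330×10^-2)(0.339) / ((4π×10⁻⁷)×1.610×10^-4)] = √(2.229×10^7) ≈ 4720.7.

N ≈ 4720 turns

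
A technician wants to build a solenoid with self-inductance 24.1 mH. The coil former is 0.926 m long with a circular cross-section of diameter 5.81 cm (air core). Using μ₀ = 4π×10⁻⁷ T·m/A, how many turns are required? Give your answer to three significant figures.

N ≈ 2590 turns

A = π(d/2)² = π(2.905×10^-2 m)² = 2.651×10^-3 m².
From L = μ₀N²A/ℓ, N = √(Lℓ / (μ₀A)).
N = √[(2.410×10^-2)(0.926) / ((4π×10⁻⁷)×2.651×10^-3)] = √(6.698×10^6) ≈ 2588.1.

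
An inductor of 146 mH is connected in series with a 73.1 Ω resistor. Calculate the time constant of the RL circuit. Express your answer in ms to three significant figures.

τ = L/R = (0.146 H)/(73.1 Ω) = 1.997×10^-3 s.

τ ≈ 2.00 ms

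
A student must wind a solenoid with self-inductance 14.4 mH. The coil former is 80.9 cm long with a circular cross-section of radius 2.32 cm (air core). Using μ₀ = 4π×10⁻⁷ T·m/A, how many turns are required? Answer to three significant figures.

A = πr² = π(2.320×10^-2 m)² = 1.691×10^-3 m².
From L = μ₀N²A/ℓ, N = √(Lℓ / (μ₀A)).
N = √[(1.440×10^-2)(0.809) / ((4π×10⁻⁷)×1.691×10^-3)] = √(5.482×10^6) ≈ 2341.5.

N ≈ 2340 turns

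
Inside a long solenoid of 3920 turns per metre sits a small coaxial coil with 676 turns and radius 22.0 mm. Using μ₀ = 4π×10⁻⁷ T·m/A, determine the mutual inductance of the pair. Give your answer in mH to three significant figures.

The outer solenoid produces a uniform field B₁ = μ₀n₁I₁ across the inner coil,
so the flux linkage is N₂Φ = N₂B₁A₂ = μ₀n₁N₂A₂·I₁, giving M = μ₀n₁N₂A₂.
A₂ = πr² = π(2.200×10^-2 m)² = 1.521×10^-3 m².
M = (4π×10⁻⁷)(3920)(676)(1.521×10^-3) = 5.063×10^-3 H.

M ≈ 5.06 mH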